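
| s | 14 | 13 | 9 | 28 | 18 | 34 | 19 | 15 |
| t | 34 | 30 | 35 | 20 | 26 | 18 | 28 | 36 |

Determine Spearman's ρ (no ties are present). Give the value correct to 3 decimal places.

Rank s: 3, 2, 1, 7, 5, 8, 6, 4
Rank t: 6, 5, 7, 2, 3, 1, 4, 8
d = rank(s) − rank(t): -3, -3, -6, 5, 2, 7, 2, -4; Σd² = 152
ρ = 1 − 6Σd² / [n(n²−1)] = 1 − 6×152 / (8×63) = 1 − 912/504 ≈ -0.810

-0.810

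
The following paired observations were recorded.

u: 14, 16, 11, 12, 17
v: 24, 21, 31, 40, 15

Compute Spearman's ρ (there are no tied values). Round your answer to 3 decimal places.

Rank u: 3, 4, 1, 2, 5
Rank v: 3, 2, 4, 5, 1
d = rank(u) − rank(v): 0, 2, -3, -3, 4; Σd² = 38
ρ = 1 − 6Σd² / [n(n²−1)] = 1 − 6×38 / (5×24) = 1 − 228/120 ≈ -0.900

-0.900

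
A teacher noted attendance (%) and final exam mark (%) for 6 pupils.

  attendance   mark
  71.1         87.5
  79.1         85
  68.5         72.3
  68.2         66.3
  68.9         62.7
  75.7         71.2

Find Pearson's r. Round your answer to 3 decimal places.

n = 6, Σx = 431.5, Σy = 445, Σx² = 31133.21, Σy² = 33504.96, Σxy = 32128.83
nΣxy − ΣxΣy = 192772.98 − 192017.5 = 755.48
nΣx² − (Σx)² = 186799.26 − 186192.25 = 607.01; nΣy² − (Σy)² = 201029.76 − 198025 = 3004.76
r = 755.48 / √(607.01 × 3004.76) = 755.48 / 1350.5256 ≈ 0.559

0.559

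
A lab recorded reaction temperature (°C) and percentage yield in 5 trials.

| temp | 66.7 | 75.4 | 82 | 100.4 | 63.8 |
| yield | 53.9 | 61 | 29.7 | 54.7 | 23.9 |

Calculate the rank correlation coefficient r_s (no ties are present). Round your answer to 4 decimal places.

0.5000

Rank temp: 2, 3, 4, 5, 1
Rank yield: 3, 5, 2, 4, 1
d = rank(temp) − rank(yield): -1, -2, 2, 1, 0; Σd² = 10
ρ = 1 − 6Σd² / [n(n²−1)] = 1 − 6×10 / (5×24) = 1 − 60/120 ≈ 0.5000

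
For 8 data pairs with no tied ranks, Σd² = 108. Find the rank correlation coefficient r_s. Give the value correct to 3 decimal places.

ρ = 1 − 6Σd² / [n(n²−1)] = 1 − 6×108 / (8×63)
  = 1 − 648/504 = 1 − 1.2857 ≈ -0.286

-0.286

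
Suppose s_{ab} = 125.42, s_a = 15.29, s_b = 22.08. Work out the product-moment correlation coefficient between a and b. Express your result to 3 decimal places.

r = Cov(a,b) / (s_a · s_b) = 125.42 / (15.29 × 22.08)
  = 125.42 / 337.6032 ≈ 0.372

0.372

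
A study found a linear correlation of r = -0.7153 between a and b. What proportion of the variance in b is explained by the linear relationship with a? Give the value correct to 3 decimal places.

r² = (-0.7153)² = 0.512

0.512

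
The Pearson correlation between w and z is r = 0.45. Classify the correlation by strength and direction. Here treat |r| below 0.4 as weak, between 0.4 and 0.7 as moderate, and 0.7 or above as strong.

moderate positive

r = 0.45 > 0 so the relationship is positive.
|r| = 0.45, which falls in the moderate range.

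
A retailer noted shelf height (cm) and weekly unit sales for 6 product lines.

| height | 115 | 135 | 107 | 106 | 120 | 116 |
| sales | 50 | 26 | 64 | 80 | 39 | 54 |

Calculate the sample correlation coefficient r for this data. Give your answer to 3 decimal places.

n = 6, Σx = 699, Σy = 313, Σx² = 81991, Σy² = 18109, Σxy = 35532
nΣxy − ΣxΣy = 213192 − 218787 = -5595
nΣx² − (Σx)² = 491946 − 488601 = 3345; nΣy² − (Σy)² = 108654 − 97969 = 10685
r = -5595 / √(3345 × 10685) = -5595 / 5978.4049 ≈ -0.936

-0.936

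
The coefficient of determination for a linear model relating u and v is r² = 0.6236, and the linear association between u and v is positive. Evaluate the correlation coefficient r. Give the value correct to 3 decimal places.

|r| = √0.6236 = 0.790
The association is positive, so r = 0.790.

0.790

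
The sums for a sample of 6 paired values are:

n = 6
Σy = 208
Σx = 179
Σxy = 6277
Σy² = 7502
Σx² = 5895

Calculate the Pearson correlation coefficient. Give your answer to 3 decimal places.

0.178

r = (nΣxy − ΣxΣy) / √[(nΣx² − (Σx)²)(nΣy² − (Σy)²)]
Numerator: 6×6277 − 179×208 = 430
Denominator: √[(35370 − 32041)(45012 − 43264)] = √[3329 × 1748] = 2412.2794
r = 430 / 2412.2794 ≈ 0.178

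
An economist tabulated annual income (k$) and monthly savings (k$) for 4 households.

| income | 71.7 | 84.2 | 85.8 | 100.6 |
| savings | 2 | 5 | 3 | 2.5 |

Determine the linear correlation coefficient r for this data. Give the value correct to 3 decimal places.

0.077

n = 4, Σx = 342.3, Σy = 12.5, Σx² = 29712.53, Σy² = 44.25, Σxy = 1073.3
nΣxy − ΣxΣy = 4293.2 − 4278.75 = 14.45
nΣx² − (Σx)² = 118850.12 − 117169.29 = 1680.83; nΣy² − (Σy)² = 177 − 156.25 = 20.75
r = 14.45 / √(1680.83 × 20.75) = 14.45 / 186.7544 ≈ 0.077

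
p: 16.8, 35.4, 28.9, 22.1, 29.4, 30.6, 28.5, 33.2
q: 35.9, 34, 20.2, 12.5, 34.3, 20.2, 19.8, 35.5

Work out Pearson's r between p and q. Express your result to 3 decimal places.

n = 8, Σp = 224.9, Σq = 212.4, Σp² = 6574.23, Σq² = 6245.92, Σpq = 6036.19
nΣpq − ΣpΣq = 48289.52 − 47768.76 = 520.76
nΣp² − (Σp)² = 52593.84 − 50580.01 = 2013.83; nΣq² − (Σq)² = 49967.36 − 45113.76 = 4853.6
r = 520.76 / √(2013.83 × 4853.6) = 520.76 / 3126.3917 ≈ 0.167

0.167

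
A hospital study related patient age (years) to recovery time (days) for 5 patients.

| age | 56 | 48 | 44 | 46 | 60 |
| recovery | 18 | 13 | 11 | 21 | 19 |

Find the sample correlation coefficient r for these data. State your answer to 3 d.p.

0.486

n = 5, Σx = 254, Σy = 82, Σx² = 13092, Σy² = 1416, Σxy = 4222
nΣxy − ΣxΣy = 21110 − 20828 = 282
nΣx² − (Σx)² = 65460 − 64516 = 944; nΣy² − (Σy)² = 7080 − 6724 = 356
r = 282 / √(944 × 356) = 282 / 579.7103 ≈ 0.486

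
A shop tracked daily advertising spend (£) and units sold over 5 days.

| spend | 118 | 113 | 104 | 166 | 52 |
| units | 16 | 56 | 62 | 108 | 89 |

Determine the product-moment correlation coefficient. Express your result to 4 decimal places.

0.1074

n = 5, Σx = 553, Σy = 331, Σx² = 67769, Σy² = 26821, Σxy = 37220
nΣxy − ΣxΣy = 186100 − 183043 = 3057
nΣx² − (Σx)² = 338845 − 305809 = 33036; nΣy² − (Σy)² = 134105 − 109561 = 24544
r = 3057 / √(33036 × 24544) = 3057 / 28475.1749 ≈ 0.1074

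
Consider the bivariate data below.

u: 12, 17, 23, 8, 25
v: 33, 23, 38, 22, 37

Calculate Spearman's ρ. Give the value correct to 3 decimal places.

0.800

Rank u: 2, 3, 4, 1, 5
Rank v: 3, 2, 5, 1, 4
d = rank(u) − rank(v): -1, 1, -1, 0, 1; Σd² = 4
ρ = 1 − 6Σd² / [n(n²−1)] = 1 − 6×4 / (5×24) = 1 − 24/120 ≈ 0.800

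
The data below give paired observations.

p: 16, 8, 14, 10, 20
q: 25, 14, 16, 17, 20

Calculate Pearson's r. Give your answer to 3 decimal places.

0.671

n = 5, Σp = 68, Σq = 92, Σp² = 1016, Σq² = 1766, Σpq = 1306
nΣpq − ΣpΣq = 6530 − 6256 = 274
nΣp² − (Σp)² = 5080 − 4624 = 456; nΣq² − (Σq)² = 8830 − 8464 = 366
r = 274 / √(456 × 366) = 274 / 408.5291 ≈ 0.671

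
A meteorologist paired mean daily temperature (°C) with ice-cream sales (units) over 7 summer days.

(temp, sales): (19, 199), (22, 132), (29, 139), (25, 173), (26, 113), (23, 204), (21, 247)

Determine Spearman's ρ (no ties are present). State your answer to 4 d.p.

-0.5714

Rank temp: 1, 3, 7, 5, 6, 4, 2
Rank sales: 5, 2, 3, 4, 1, 6, 7
d = rank(temp) − rank(sales): -4, 1, 4, 1, 5, -2, -5; Σd² = 88
ρ = 1 − 6Σd² / [n(n²−1)] = 1 − 6×88 / (7×48) = 1 − 528/336 ≈ -0.5714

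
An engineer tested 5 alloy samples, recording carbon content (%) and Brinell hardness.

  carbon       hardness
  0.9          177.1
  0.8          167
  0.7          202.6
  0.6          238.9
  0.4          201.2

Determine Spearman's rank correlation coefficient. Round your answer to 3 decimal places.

-0.600

Rank carbon: 5, 4, 3, 2, 1
Rank hardness: 2, 1, 4, 5, 3
d = rank(carbon) − rank(hardness): 3, 3, -1, -3, -2; Σd² = 32
ρ = 1 − 6Σd² / [n(n²−1)] = 1 − 6×32 / (5×24) = 1 − 192/120 ≈ -0.600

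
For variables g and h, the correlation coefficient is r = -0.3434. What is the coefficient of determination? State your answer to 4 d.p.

0.1179

r² = (-0.3434)² = 0.1179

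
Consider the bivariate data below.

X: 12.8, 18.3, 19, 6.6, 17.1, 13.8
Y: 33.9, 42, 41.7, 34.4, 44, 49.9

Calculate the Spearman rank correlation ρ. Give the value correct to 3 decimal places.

Rank X: 2, 5, 6, 1, 4, 3
Rank Y: 1, 4, 3, 2, 5, 6
d = rank(X) − rank(Y): 1, 1, 3, -1, -1, -3; Σd² = 22
ρ = 1 − 6Σd² / [n(n²−1)] = 1 − 6×22 / (6×35) = 1 − 132/210 ≈ 0.371

0.371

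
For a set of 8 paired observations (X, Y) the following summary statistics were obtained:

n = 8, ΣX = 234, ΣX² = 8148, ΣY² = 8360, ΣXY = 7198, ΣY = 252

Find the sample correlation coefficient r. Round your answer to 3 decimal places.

r = (nΣXY − ΣXΣY) / √[(nΣX² − (ΣX)²)(nΣY² − (ΣY)²)]
Numerator: 8×7198 − 234×252 = -1384
Denominator: √[(65184 − 54756)(66880 − 63504)] = √[10428 × 3376] = 5933.3741
r = -1384 / 5933.3741 ≈ -0.233

-0.233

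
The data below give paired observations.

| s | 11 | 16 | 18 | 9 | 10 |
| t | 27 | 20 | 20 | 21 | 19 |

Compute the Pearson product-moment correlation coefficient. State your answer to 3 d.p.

n = 5, Σs = 64, Σt = 107, Σs² = 882, Σt² = 2331, Σst = 1356
nΣst − ΣsΣt = 6780 − 6848 = -68
nΣs² − (Σs)² = 4410 − 4096 = 314; nΣt² − (Σt)² = 11655 − 11449 = 206
r = -68 / √(314 × 206) = -68 / 254.3305 ≈ -0.267

-0.267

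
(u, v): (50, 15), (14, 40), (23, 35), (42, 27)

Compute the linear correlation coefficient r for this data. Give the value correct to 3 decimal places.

n = 4, Σu = 129, Σv = 117, Σu² = 4989, Σv² = 3779, Σuv = 3249
nΣuv − ΣuΣv = 12996 − 15093 = -2097
nΣu² − (Σu)² = 19956 − 16641 = 3315; nΣv² − (Σv)² = 15116 − 13689 = 1427
r = -2097 / √(3315 × 1427) = -2097 / 2174.9724 ≈ -0.964

-0.964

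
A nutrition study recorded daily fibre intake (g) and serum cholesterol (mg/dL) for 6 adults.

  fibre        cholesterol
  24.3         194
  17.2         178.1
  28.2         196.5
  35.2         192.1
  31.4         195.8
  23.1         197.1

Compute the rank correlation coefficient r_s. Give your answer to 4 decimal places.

0.0286

Rank fibre: 3, 1, 4, 6, 5, 2
Rank cholesterol: 3, 1, 5, 2, 4, 6
d = rank(fibre) − rank(cholesterol): 0, 0, -1, 4, 1, -4; Σd² = 34
ρ = 1 − 6Σd² / [n(n²−1)] = 1 − 6×34 / (6×35) = 1 − 204/210 ≈ 0.0286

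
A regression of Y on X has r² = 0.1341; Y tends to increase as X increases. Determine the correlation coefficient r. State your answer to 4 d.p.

0.3662

|r| = √0.1341 = 0.3662
The association is positive, so r = 0.3662.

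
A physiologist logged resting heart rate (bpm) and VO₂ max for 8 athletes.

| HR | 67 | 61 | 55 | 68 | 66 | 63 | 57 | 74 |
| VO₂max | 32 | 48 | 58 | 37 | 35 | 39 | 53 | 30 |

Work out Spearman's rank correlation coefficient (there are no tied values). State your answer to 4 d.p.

Rank HR: 6, 3, 1, 7, 5, 4, 2, 8
Rank VO₂max: 2, 6, 8, 4, 3, 5, 7, 1
d = rank(HR) − rank(VO₂max): 4, -3, -7, 3, 2, -1, -5, 7; Σd² = 162
ρ = 1 − 6Σd² / [n(n²−1)] = 1 − 6×162 / (8×63) = 1 − 972/504 ≈ -0.9286

-0.9286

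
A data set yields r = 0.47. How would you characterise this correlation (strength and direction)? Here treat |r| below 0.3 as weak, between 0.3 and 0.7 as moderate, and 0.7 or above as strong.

moderate positive

r = 0.47 > 0 so the relationship is positive.
|r| = 0.47, which falls in the moderate range.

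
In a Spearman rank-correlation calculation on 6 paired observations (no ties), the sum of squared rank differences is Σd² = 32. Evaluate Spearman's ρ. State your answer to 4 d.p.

0.0857

ρ = 1 − 6Σd² / [n(n²−1)] = 1 − 6×32 / (6×35)
  = 1 − 192/210 = 1 − 0.91429 ≈ 0.0857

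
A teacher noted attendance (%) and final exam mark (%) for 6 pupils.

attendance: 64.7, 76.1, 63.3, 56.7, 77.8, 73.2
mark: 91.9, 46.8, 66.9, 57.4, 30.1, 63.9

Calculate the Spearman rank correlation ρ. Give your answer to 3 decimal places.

-0.600

Rank attendance: 3, 5, 2, 1, 6, 4
Rank mark: 6, 2, 5, 3, 1, 4
d = rank(attendance) − rank(mark): -3, 3, -3, -2, 5, 0; Σd² = 56
ρ = 1 − 6Σd² / [n(n²−1)] = 1 − 6×56 / (6×35) = 1 − 336/210 ≈ -0.600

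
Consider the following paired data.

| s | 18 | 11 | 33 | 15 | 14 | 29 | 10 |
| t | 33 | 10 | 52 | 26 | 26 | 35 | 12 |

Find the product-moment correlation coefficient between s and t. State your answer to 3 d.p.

n = 7, Σs = 130, Σt = 194, Σs² = 2896, Σt² = 6614, Σst = 4309
nΣst − ΣsΣt = 30163 − 25220 = 4943
nΣs² − (Σs)² = 20272 − 16900 = 3372; nΣt² − (Σt)² = 46298 − 37636 = 8662
r = 4943 / √(3372 × 8662) = 4943 / 5404.4670 ≈ 0.915

0.915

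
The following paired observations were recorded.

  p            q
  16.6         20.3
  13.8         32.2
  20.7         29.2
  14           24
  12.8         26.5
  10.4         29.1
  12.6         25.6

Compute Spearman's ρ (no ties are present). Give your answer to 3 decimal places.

Rank p: 6, 4, 7, 5, 3, 1, 2
Rank q: 1, 7, 6, 2, 4, 5, 3
d = rank(p) − rank(q): 5, -3, 1, 3, -1, -4, -1; Σd² = 62
ρ = 1 − 6Σd² / [n(n²−1)] = 1 − 6×62 / (7×48) = 1 − 372/336 ≈ -0.107

-0.107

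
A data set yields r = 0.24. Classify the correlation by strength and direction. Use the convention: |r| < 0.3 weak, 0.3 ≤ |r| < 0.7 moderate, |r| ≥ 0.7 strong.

r = 0.24 > 0 so the relationship is positive.
|r| = 0.24, which falls in the weak range.

weak positive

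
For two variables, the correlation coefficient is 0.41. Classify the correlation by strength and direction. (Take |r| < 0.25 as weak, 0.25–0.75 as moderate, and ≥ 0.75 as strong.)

moderate positive

r = 0.41 > 0 so the relationship is positive.
|r| = 0.41, which falls in the moderate range.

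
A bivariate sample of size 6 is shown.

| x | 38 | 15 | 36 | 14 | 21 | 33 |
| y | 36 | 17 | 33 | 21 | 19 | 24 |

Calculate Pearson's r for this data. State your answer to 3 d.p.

n = 6, Σx = 157, Σy = 150, Σx² = 4691, Σy² = 4052, Σxy = 4296
nΣxy − ΣxΣy = 25776 − 23550 = 2226
nΣx² − (Σx)² = 28146 − 24649 = 3497; nΣy² − (Σy)² = 24312 − 22500 = 1812
r = 2226 / √(3497 × 1812) = 2226 / 2517.2533 ≈ 0.884

0.884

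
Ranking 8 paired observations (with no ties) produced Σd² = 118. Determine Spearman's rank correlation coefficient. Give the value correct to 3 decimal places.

ρ = 1 − 6Σd² / [n(n²−1)] = 1 − 6×118 / (8×63)
  = 1 − 708/504 = 1 − 1.4048 ≈ -0.405

-0.405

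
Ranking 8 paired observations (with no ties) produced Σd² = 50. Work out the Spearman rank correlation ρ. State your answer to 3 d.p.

0.405

ρ = 1 − 6Σd² / [n(n²−1)] = 1 − 6×50 / (8×63)
  = 1 − 300/504 = 1 − 0.5952 ≈ 0.405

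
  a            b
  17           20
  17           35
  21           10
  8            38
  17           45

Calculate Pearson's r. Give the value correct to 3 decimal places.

-0.563

n = 5, Σa = 80, Σb = 148, Σa² = 1372, Σb² = 5194, Σab = 2214
nΣab − ΣaΣb = 11070 − 11840 = -770
nΣa² − (Σa)² = 6860 − 6400 = 460; nΣb² − (Σb)² = 25970 − 21904 = 4066
r = -770 / √(460 × 4066) = -770 / 1367.6111 ≈ -0.563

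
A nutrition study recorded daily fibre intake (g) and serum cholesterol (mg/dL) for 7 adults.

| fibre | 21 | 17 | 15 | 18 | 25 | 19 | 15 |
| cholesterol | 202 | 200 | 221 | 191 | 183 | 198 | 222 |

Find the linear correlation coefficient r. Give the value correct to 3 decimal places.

-0.821

n = 7, Σx = 130, Σy = 1417, Σx² = 2490, Σy² = 288103, Σxy = 26062
nΣxy − ΣxΣy = 182434 − 184210 = -1776
nΣx² − (Σx)² = 17430 − 16900 = 530; nΣy² − (Σy)² = 2016721 − 2007889 = 8832
r = -1776 / √(530 × 8832) = -1776 / 2163.5526 ≈ -0.821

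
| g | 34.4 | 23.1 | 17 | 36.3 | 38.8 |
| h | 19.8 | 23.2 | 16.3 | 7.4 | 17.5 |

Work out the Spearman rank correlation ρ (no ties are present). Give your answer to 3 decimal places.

Rank g: 3, 2, 1, 4, 5
Rank h: 4, 5, 2, 1, 3
d = rank(g) − rank(h): -1, -3, -1, 3, 2; Σd² = 24
ρ = 1 − 6Σd² / [n(n²−1)] = 1 − 6×24 / (5×24) = 1 − 144/120 ≈ -0.200

-0.200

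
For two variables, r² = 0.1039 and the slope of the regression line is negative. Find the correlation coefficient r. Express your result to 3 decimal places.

-0.322

|r| = √0.1039 = 0.322
The association is negative, so r = −0.322.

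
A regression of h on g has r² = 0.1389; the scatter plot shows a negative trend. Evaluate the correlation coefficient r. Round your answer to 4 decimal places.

-0.3727

|r| = √0.1389 = 0.3727
The association is negative, so r = −0.3727.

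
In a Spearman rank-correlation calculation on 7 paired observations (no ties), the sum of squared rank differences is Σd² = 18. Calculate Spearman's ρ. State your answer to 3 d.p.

0.679

ρ = 1 − 6Σd² / [n(n²−1)] = 1 − 6×18 / (7×48)
  = 1 − 108/336 = 1 − 0.3214 ≈ 0.679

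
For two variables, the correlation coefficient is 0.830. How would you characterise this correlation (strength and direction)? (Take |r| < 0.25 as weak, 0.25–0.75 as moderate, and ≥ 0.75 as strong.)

r = 0.830 > 0 so the relationship is positive.
|r| = 0.830, which falls in the strong range.

strong positive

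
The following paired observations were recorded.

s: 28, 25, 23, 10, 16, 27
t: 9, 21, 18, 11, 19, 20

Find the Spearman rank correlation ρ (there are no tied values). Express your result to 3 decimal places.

Rank s: 6, 4, 3, 1, 2, 5
Rank t: 1, 6, 3, 2, 4, 5
d = rank(s) − rank(t): 5, -2, 0, -1, -2, 0; Σd² = 34
ρ = 1 − 6Σd² / [n(n²−1)] = 1 − 6×34 / (6×35) = 1 − 204/210 ≈ 0.029

0.029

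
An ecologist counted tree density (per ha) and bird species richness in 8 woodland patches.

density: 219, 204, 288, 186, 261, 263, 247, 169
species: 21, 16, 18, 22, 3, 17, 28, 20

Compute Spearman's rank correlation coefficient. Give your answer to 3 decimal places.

-0.333

Rank density: 4, 3, 8, 2, 6, 7, 5, 1
Rank species: 6, 2, 4, 7, 1, 3, 8, 5
d = rank(density) − rank(species): -2, 1, 4, -5, 5, 4, -3, -4; Σd² = 112
ρ = 1 − 6Σd² / [n(n²−1)] = 1 − 6×112 / (8×63) = 1 − 672/504 ≈ -0.333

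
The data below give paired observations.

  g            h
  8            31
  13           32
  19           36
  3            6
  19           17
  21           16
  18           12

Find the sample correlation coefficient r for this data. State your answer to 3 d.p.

0.165

n = 7, Σg = 101, Σh = 150, Σg² = 1729, Σh² = 4006, Σgh = 2241
nΣgh − ΣgΣh = 15687 − 15150 = 537
nΣg² − (Σg)² = 12103 − 10201 = 1902; nΣh² − (Σh)² = 28042 − 22500 = 5542
r = 537 / √(1902 × 5542) = 537 / 3246.6728 ≈ 0.165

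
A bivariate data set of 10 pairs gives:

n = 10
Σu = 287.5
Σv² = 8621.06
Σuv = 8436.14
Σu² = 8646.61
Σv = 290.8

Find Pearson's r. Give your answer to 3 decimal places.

r = (nΣuv − ΣuΣv) / √[(nΣu² − (Σu)²)(nΣv² − (Σv)²)]
Numerator: 10×8436.14 − 287.5×290.8 = 756.4
Denominator: √[(86466.1 − 82656.25)(86210.6 − 84564.64)] = √[3809.85 × 1645.96] = 2504.1687
r = 756.4 / 2504.1687 ≈ 0.302

0.302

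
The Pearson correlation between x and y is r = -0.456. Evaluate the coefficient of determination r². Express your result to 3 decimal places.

r² = (-0.456)² = 0.208

0.208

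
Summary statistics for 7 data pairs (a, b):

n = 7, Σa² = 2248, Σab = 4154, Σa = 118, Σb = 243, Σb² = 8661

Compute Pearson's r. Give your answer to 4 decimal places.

r = (nΣab − ΣaΣb) / √[(nΣa² − (Σa)²)(nΣb² − (Σb)²)]
Numerator: 7×4154 − 118×243 = 404
Denominator: √[(15736 − 13924)(60627 − 59049)] = √[1812 × 1578] = 1690.9571
r = 404 / 1690.9571 ≈ 0.2389

0.2389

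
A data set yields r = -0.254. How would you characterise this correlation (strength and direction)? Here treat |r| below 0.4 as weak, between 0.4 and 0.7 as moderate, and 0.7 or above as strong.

r = -0.254 < 0 so the relationship is negative.
|r| = 0.254, which falls in the weak range.

weak negative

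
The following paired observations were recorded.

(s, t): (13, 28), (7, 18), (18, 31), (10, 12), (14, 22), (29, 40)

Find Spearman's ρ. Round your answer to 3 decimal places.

0.886

Rank s: 3, 1, 5, 2, 4, 6
Rank t: 4, 2, 5, 1, 3, 6
d = rank(s) − rank(t): -1, -1, 0, 1, 1, 0; Σd² = 4
ρ = 1 − 6Σd² / [n(n²−1)] = 1 − 6×4 / (6×35) = 1 − 24/210 ≈ 0.886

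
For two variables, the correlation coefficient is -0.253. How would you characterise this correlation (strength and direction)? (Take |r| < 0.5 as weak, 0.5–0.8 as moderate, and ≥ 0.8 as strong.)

weak negative

r = -0.253 < 0 so the relationship is negative.
|r| = 0.253, which falls in the weak range.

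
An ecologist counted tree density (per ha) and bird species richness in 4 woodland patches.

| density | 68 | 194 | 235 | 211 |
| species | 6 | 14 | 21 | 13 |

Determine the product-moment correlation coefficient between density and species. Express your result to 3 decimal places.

n = 4, Σx = 708, Σy = 54, Σx² = 142006, Σy² = 842, Σxy = 10802
nΣxy − ΣxΣy = 43208 − 38232 = 4976
nΣx² − (Σx)² = 568024 − 501264 = 66760; nΣy² − (Σy)² = 3368 − 2916 = 452
r = 4976 / √(66760 × 452) = 4976 / 5493.2249 ≈ 0.906

0.906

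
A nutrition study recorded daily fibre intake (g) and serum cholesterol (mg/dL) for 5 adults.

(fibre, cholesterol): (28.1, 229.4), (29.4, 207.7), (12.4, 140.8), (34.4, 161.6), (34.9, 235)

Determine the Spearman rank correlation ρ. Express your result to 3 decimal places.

0.600

Rank fibre: 2, 3, 1, 4, 5
Rank cholesterol: 4, 3, 1, 2, 5
d = rank(fibre) − rank(cholesterol): -2, 0, 0, 2, 0; Σd² = 8
ρ = 1 − 6Σd² / [n(n²−1)] = 1 − 6×8 / (5×24) = 1 − 48/120 ≈ 0.600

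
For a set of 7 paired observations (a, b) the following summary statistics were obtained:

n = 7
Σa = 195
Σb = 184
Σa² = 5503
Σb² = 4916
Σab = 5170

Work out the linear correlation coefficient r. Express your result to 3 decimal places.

0.590

r = (nΣab − ΣaΣb) / √[(nΣa² − (Σa)²)(nΣb² − (Σb)²)]
Numerator: 7×5170 − 195×184 = 310
Denominator: √[(38521 − 38025)(34412 − 33856)] = √[496 × 556] = 525.1438
r = 310 / 525.1438 ≈ 0.590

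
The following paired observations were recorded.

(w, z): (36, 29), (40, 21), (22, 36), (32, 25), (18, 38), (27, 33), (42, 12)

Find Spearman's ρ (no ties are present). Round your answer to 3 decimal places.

-0.964

Rank w: 5, 6, 2, 4, 1, 3, 7
Rank z: 4, 2, 6, 3, 7, 5, 1
d = rank(w) − rank(z): 1, 4, -4, 1, -6, -2, 6; Σd² = 110
ρ = 1 − 6Σd² / [n(n²−1)] = 1 − 6×110 / (7×48) = 1 − 660/336 ≈ -0.964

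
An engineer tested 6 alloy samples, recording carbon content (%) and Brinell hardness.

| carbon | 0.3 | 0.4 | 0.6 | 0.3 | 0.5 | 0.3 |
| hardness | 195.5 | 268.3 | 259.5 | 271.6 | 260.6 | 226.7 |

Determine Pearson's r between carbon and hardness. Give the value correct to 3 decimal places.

n = 6, Σx = 2.4, Σy = 1482.2, Σx² = 1.04, Σy² = 370617.2, Σxy = 601.46
nΣxy − ΣxΣy = 3608.76 − 3557.28 = 51.48
nΣx² − (Σx)² = 6.24 − 5.76 = 0.48; nΣy² − (Σy)² = 2223703.2 − 2196916.84 = 26786.36
r = 51.48 / √(0.48 × 26786.36) = 51.48 / 113.3907 ≈ 0.454

0.454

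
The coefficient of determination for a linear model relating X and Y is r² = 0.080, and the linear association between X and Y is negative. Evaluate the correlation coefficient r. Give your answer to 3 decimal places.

|r| = √0.080 = 0.283
The association is negative, so r = −0.283.

-0.283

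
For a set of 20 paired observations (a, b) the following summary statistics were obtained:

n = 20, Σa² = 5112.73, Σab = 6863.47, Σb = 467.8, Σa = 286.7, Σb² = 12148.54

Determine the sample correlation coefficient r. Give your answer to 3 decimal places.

0.143

r = (nΣab − ΣaΣb) / √[(nΣa² − (Σa)²)(nΣb² − (Σb)²)]
Numerator: 20×6863.47 − 286.7×467.8 = 3151.14
Denominator: √[(102254.6 − 82196.89)(242970.8 − 218836.84)] = √[20057.71 × 24133.96] = 22001.6356
r = 3151.14 / 22001.6356 ≈ 0.143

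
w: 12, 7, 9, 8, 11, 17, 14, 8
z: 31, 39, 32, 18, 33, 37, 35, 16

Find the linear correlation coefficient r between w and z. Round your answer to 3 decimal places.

n = 8, Σw = 86, Σz = 241, Σw² = 1008, Σz² = 7769, Σwz = 2687
nΣwz − ΣwΣz = 21496 − 20726 = 770
nΣw² − (Σw)² = 8064 − 7396 = 668; nΣz² − (Σz)² = 62152 − 58081 = 4071
r = 770 / √(668 × 4071) = 770 / 1649.0688 ≈ 0.467

0.467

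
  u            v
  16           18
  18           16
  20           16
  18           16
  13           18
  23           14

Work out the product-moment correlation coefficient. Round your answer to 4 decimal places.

n = 6, Σu = 108, Σv = 98, Σu² = 2002, Σv² = 1612, Σuv = 1740
nΣuv − ΣuΣv = 10440 − 10584 = -144
nΣu² − (Σu)² = 12012 − 11664 = 348; nΣv² − (Σv)² = 9672 − 9604 = 68
r = -144 / √(348 × 68) = -144 / 153.8311 ≈ -0.9361

-0.9361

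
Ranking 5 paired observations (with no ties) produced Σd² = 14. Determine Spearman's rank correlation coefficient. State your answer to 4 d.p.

ρ = 1 − 6Σd² / [n(n²−1)] = 1 − 6×14 / (5×24)
  = 1 − 84/120 = 1 − 0.70000 ≈ 0.3000

0.3000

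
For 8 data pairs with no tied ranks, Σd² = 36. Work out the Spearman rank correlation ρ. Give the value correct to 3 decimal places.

0.571

ρ = 1 − 6Σd² / [n(n²−1)] = 1 − 6×36 / (8×63)
  = 1 − 216/504 = 1 − 0.4286 ≈ 0.571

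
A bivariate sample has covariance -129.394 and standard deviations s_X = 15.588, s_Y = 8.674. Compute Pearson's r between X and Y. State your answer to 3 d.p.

-0.957

r = Cov(X,Y) / (s_X · s_Y) = -129.394 / (15.588 × 8.674)
  = -129.394 / 135.2103 ≈ -0.957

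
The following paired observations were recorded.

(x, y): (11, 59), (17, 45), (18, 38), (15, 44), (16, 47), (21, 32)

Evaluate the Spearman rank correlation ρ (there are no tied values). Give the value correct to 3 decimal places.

Rank x: 1, 4, 5, 2, 3, 6
Rank y: 6, 4, 2, 3, 5, 1
d = rank(x) − rank(y): -5, 0, 3, -1, -2, 5; Σd² = 64
ρ = 1 − 6Σd² / [n(n²−1)] = 1 − 6×64 / (6×35) = 1 − 384/210 ≈ -0.829

-0.829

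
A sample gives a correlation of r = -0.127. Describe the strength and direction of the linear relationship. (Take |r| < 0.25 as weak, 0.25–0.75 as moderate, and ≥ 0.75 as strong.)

r = -0.127 < 0 so the relationship is negative.
|r| = 0.127, which falls in the weak range.

weak negative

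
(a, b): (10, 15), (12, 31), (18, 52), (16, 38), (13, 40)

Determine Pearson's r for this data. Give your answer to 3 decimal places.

n = 5, Σa = 69, Σb = 176, Σa² = 993, Σb² = 6934, Σab = 2586
nΣab − ΣaΣb = 12930 − 12144 = 786
nΣa² − (Σa)² = 4965 − 4761 = 204; nΣb² − (Σb)² = 34670 − 30976 = 3694
r = 786 / √(204 × 3694) = 786 / 868.0876 ≈ 0.905

0.905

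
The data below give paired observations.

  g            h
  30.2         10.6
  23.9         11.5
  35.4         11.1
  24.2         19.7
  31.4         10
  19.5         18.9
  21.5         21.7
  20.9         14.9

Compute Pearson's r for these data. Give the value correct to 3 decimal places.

-0.734

n = 8, Σg = 207, Σh = 118.4, Σg² = 5587.32, Σh² = 1906.02, Σgh = 2925.16
nΣgh − ΣgΣh = 23401.28 − 24508.8 = -1107.52
nΣg² − (Σg)² = 44698.56 − 42849 = 1849.56; nΣh² − (Σh)² = 15248.16 − 14018.56 = 1229.6
r = -1107.52 / √(1849.56 × 1229.6) = -1107.52 / 1508.0514 ≈ -0.734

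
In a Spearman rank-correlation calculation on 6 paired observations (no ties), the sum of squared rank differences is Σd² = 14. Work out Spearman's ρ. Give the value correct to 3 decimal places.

ρ = 1 − 6Σd² / [n(n²−1)] = 1 − 6×14 / (6×35)
  = 1 − 84/210 = 1 − 0.4000 ≈ 0.600

0.600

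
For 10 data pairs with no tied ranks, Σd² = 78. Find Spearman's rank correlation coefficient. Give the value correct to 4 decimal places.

ρ = 1 − 6Σd² / [n(n²−1)] = 1 − 6×78 / (10×99)
  = 1 − 468/990 = 1 − 0.47273 ≈ 0.5273

0.5273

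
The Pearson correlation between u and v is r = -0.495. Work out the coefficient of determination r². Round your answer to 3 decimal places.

0.245

r² = (-0.495)² = 0.245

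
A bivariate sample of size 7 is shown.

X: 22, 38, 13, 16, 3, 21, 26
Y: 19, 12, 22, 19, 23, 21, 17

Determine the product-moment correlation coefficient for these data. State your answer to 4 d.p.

-0.9267

n = 7, ΣX = 139, ΣY = 133, ΣX² = 3479, ΣY² = 2609, ΣXY = 2416
nΣXY − ΣXΣY = 16912 − 18487 = -1575
nΣX² − (ΣX)² = 24353 − 19321 = 5032; nΣY² − (ΣY)² = 18263 − 17689 = 574
r = -1575 / √(5032 × 574) = -1575 / 1699.5199 ≈ -0.9267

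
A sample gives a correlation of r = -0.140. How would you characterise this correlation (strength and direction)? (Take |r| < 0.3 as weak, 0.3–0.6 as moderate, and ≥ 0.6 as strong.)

weak negative

r = -0.140 < 0 so the relationship is negative.
|r| = 0.140, which falls in the weak range.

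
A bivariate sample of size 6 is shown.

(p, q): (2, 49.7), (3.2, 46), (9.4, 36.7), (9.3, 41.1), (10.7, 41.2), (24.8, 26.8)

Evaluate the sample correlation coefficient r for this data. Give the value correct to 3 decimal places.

n = 6, Σp = 59.4, Σq = 241.5, Σp² = 918.62, Σq² = 10037.87, Σpq = 2079.29
nΣpq − ΣpΣq = 12475.74 − 14345.1 = -1869.36
nΣp² − (Σp)² = 5511.72 − 3528.36 = 1983.36; nΣq² − (Σq)² = 60227.22 − 58322.25 = 1904.97
r = -1869.36 / √(1983.36 × 1904.97) = -1869.36 / 1943.7699 ≈ -0.962

-0.962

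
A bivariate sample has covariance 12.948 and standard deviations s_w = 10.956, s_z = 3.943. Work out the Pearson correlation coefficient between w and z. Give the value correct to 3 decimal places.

r = Cov(w,z) / (s_w · s_z) = 12.948 / (10.956 × 3.943)
  = 12.948 / 43.1995 ≈ 0.300

0.300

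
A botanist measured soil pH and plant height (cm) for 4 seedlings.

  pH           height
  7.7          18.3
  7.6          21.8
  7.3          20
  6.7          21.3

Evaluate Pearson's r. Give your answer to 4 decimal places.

n = 4, Σx = 29.3, Σy = 81.4, Σx² = 215.23, Σy² = 1663.82, Σxy = 595.3
nΣxy − ΣxΣy = 2381.2 − 2385.02 = -3.82
nΣx² − (Σx)² = 860.92 − 858.49 = 2.43; nΣy² − (Σy)² = 6655.28 − 6625.96 = 29.32
r = -3.82 / √(2.43 × 29.32) = -3.82 / 8.4408 ≈ -0.4526

-0.4526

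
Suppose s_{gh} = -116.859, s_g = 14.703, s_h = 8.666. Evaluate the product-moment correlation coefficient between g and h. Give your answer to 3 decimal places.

-0.917

r = Cov(g,h) / (s_g · s_h) = -116.859 / (14.703 × 8.666)
  = -116.859 / 127.4162 ≈ -0.917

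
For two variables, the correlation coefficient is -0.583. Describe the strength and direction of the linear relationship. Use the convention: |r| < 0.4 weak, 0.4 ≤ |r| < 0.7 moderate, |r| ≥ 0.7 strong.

moderate negative

r = -0.583 < 0 so the relationship is negative.
|r| = 0.583, which falls in the moderate range.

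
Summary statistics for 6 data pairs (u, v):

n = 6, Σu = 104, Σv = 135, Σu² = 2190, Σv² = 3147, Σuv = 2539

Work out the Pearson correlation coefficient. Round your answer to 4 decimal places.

0.9663

r = (nΣuv − ΣuΣv) / √[(nΣu² − (Σu)²)(nΣv² − (Σv)²)]
Numerator: 6×2539 − 104×135 = 1194
Denominator: √[(13140 − 10816)(18882 − 18225)] = √[2324 × 657] = 1235.6650
r = 1194 / 1235.6650 ≈ 0.9663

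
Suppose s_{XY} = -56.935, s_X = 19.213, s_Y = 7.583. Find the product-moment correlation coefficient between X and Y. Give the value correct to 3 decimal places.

-0.391

r = Cov(X,Y) / (s_X · s_Y) = -56.935 / (19.213 × 7.583)
  = -56.935 / 145.6922 ≈ -0.391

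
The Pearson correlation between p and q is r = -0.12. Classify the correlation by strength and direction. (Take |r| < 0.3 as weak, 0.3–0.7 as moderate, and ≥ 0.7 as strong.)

weak negative

r = -0.12 < 0 so the relationship is negative.
|r| = 0.12, which falls in the weak range.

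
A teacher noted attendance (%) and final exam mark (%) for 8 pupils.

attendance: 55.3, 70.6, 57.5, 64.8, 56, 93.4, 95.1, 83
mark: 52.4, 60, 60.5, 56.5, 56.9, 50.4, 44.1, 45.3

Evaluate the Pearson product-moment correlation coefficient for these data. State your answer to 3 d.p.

-0.744

n = 8, Σx = 575.7, Σy = 426.1, Σx² = 43340.31, Σy² = 22972.93, Σxy = 30121.24
nΣxy − ΣxΣy = 240969.92 − 245305.77 = -4335.85
nΣx² − (Σx)² = 346722.48 − 331430.49 = 15291.99; nΣy² − (Σy)² = 183783.44 − 181561.21 = 2222.23
r = -4335.85 / √(15291.99 × 2222.23) = -4335.85 / 5829.4356 ≈ -0.744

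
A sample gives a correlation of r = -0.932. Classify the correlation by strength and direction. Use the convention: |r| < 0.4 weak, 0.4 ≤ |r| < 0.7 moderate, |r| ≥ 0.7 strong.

strong negative

r = -0.932 < 0 so the relationship is negative.
|r| = 0.932, which falls in the strong range.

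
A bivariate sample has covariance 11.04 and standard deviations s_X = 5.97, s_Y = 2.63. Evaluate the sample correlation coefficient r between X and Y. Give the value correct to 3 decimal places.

0.703

r = Cov(X,Y) / (s_X · s_Y) = 11.04 / (5.97 × 2.63)
  = 11.04 / 15.7011 ≈ 0.703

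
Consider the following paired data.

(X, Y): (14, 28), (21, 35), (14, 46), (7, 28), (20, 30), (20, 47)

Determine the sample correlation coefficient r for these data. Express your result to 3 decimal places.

n = 6, ΣX = 96, ΣY = 214, ΣX² = 1682, ΣY² = 8018, ΣXY = 3507
nΣXY − ΣXΣY = 21042 − 20544 = 498
nΣX² − (ΣX)² = 10092 − 9216 = 876; nΣY² − (ΣY)² = 48108 − 45796 = 2312
r = 498 / √(876 × 2312) = 498 / 1423.1346 ≈ 0.350

0.350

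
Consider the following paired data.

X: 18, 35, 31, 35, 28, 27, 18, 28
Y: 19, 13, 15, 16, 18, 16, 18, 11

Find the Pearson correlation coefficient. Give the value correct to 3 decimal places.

n = 8, ΣX = 220, ΣY = 126, ΣX² = 6356, ΣY² = 2036, ΣXY = 3390
nΣXY − ΣXΣY = 27120 − 27720 = -600
nΣX² − (ΣX)² = 50848 − 48400 = 2448; nΣY² − (ΣY)² = 16288 − 15876 = 412
r = -600 / √(2448 × 412) = -600 / 1004.2788 ≈ -0.597

-0.597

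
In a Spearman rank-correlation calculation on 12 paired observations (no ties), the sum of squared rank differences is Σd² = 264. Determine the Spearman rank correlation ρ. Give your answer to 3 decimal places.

0.077

ρ = 1 − 6Σd² / [n(n²−1)] = 1 − 6×264 / (12×143)
  = 1 − 1584/1716 = 1 − 0.9231 ≈ 0.077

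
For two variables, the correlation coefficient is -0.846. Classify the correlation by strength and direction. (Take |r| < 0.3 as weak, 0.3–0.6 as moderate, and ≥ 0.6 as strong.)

strong negative

r = -0.846 < 0 so the relationship is negative.
|r| = 0.846, which falls in the strong range.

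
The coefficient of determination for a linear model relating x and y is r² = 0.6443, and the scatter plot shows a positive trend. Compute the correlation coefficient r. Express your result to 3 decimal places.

|r| = √0.6443 = 0.803
The association is positive, so r = 0.803.

0.803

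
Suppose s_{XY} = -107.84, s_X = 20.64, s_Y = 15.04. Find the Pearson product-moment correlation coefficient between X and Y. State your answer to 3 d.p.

-0.347

r = Cov(X,Y) / (s_X · s_Y) = -107.84 / (20.64 × 15.04)
  = -107.84 / 310.4256 ≈ -0.347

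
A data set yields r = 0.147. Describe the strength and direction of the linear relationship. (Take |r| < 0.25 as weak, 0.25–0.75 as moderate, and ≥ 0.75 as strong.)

weak positive

r = 0.147 > 0 so the relationship is positive.
|r| = 0.147, which falls in the weak range.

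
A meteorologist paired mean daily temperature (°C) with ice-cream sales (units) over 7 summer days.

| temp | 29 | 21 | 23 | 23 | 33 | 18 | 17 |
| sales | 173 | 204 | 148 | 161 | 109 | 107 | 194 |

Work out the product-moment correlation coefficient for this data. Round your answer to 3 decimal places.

n = 7, Σx = 164, Σy = 1096, Σx² = 4042, Σy² = 180336, Σxy = 25229
nΣxy − ΣxΣy = 176603 − 179744 = -3141
nΣx² − (Σx)² = 28294 − 26896 = 1398; nΣy² − (Σy)² = 1262352 − 1201216 = 61136
r = -3141 / √(1398 × 61136) = -3141 / 9244.8974 ≈ -0.340

-0.340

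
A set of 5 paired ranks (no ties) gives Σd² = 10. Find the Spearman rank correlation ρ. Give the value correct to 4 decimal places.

ρ = 1 − 6Σd² / [n(n²−1)] = 1 − 6×10 / (5×24)
  = 1 − 60/120 = 1 − 0.50000 ≈ 0.5000

0.5000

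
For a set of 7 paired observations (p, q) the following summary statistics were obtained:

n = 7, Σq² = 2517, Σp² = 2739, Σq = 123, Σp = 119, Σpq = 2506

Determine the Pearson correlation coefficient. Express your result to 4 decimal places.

0.8223

r = (nΣpq − ΣpΣq) / √[(nΣp² − (Σp)²)(nΣq² − (Σq)²)]
Numerator: 7×2506 − 119×123 = 2905
Denominator: √[(19173 − 14161)(17619 − 15129)] = √[5012 × 2490] = 3532.6874
r = 2905 / 3532.6874 ≈ 0.8223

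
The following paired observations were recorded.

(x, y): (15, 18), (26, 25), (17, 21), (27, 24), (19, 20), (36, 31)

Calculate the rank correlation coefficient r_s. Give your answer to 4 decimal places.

Rank x: 1, 4, 2, 5, 3, 6
Rank y: 1, 5, 3, 4, 2, 6
d = rank(x) − rank(y): 0, -1, -1, 1, 1, 0; Σd² = 4
ρ = 1 − 6Σd² / [n(n²−1)] = 1 − 6×4 / (6×35) = 1 − 24/210 ≈ 0.8857

0.8857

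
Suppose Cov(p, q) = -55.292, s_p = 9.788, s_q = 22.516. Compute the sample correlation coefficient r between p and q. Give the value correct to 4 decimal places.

-0.2509

r = Cov(p,q) / (s_p · s_q) = -55.292 / (9.788 × 22.516)
  = -55.292 / 220.3866 ≈ -0.2509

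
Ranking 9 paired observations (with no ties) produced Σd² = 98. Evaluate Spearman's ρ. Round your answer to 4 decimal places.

0.1833

ρ = 1 − 6Σd² / [n(n²−1)] = 1 − 6×98 / (9×80)
  = 1 − 588/720 = 1 − 0.81667 ≈ 0.1833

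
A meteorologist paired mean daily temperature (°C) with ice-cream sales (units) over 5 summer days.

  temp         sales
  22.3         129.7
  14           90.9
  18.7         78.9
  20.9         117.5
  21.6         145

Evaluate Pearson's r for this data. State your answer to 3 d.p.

n = 5, Σx = 97.5, Σy = 562, Σx² = 1946.35, Σy² = 66141.36, Σxy = 11228.09
nΣxy − ΣxΣy = 56140.45 − 54795 = 1345.45
nΣx² − (Σx)² = 9731.75 − 9506.25 = 225.5; nΣy² − (Σy)² = 330706.8 − 315844 = 14862.8
r = 1345.45 / √(225.5 × 14862.8) = 1345.45 / 1830.7270 ≈ 0.735

0.735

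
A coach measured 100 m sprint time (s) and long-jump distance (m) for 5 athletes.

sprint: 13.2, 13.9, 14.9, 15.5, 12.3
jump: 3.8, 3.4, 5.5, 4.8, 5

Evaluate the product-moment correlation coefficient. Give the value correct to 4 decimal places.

n = 5, Σx = 69.8, Σy = 22.5, Σx² = 981, Σy² = 104.29, Σxy = 315.27
nΣxy − ΣxΣy = 1576.35 − 1570.5 = 5.85
nΣx² − (Σx)² = 4905 − 4872.04 = 32.96; nΣy² − (Σy)² = 521.45 − 506.25 = 15.2
r = 5.85 / √(32.96 × 15.2) = 5.85 / 22.3829 ≈ 0.2614

0.2614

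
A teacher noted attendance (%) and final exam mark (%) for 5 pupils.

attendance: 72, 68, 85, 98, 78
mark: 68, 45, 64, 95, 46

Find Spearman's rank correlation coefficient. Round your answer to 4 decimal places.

Rank attendance: 2, 1, 4, 5, 3
Rank mark: 4, 1, 3, 5, 2
d = rank(attendance) − rank(mark): -2, 0, 1, 0, 1; Σd² = 6
ρ = 1 − 6Σd² / [n(n²−1)] = 1 − 6×6 / (5×24) = 1 − 36/120 ≈ 0.7000

0.7000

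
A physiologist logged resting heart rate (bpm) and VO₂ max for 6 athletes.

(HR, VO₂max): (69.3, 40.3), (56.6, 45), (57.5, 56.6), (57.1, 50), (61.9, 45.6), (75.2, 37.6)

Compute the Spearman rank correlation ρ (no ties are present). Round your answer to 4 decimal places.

Rank HR: 5, 1, 3, 2, 4, 6
Rank VO₂max: 2, 3, 6, 5, 4, 1
d = rank(HR) − rank(VO₂max): 3, -2, -3, -3, 0, 5; Σd² = 56
ρ = 1 − 6Σd² / [n(n²−1)] = 1 − 6×56 / (6×35) = 1 − 336/210 ≈ -0.6000

-0.6000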